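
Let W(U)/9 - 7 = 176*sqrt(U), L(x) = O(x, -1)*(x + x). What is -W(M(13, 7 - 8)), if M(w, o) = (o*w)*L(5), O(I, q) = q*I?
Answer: -63 - 7920*sqrt(26) ≈ -40447.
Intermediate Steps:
O(I, q) = I*q
L(x) = -2*x**2 (L(x) = (x*(-1))*(x + x) = (-x)*(2*x) = -2*x**2)
M(w, o) = -50*o*w (M(w, o) = (o*w)*(-2*5**2) = (o*w)*(-2*25) = (o*w)*(-50) = -50*o*w)
W(U) = 63 + 1584*sqrt(U) (W(U) = 63 + 9*(176*sqrt(U)) = 63 + 1584*sqrt(U))
-W(M(13, 7 - 8)) = -(63 + 1584*sqrt(-50*(7 - 8)*13)) = -(63 + 1584*sqrt(-50*(-1)*13)) = -(63 + 1584*sqrt(650)) = -(63 + 1584*(5*sqrt(26))) = -(63 + 7920*sqrt(26)) = -63 - 7920*sqrt(26)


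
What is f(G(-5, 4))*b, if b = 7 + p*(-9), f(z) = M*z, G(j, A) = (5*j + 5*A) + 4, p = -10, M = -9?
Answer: 873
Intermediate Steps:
G(j, A) = 4 + 5*A + 5*j (G(j, A) = (5*A + 5*j) + 4 = 4 + 5*A + 5*j)
f(z) = -9*z
b = 97 (b = 7 - 10*(-9) = 7 + 90 = 97)
f(G(-5, 4))*b = -9*(4 + 5*4 + 5*(-5))*97 = -9*(4 + 20 - 25)*97 = -9*(-1)*97 = 9*97 = 873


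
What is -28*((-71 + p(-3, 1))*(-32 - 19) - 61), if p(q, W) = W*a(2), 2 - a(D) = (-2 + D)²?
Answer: -96824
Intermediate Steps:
a(D) = 2 - (-2 + D)²
p(q, W) = 2*W (p(q, W) = W*(2 - (-2 + 2)²) = W*(2 - 1*0²) = W*(2 - 1*0) = W*(2 + 0) = W*2 = 2*W)
-28*((-71 + p(-3, 1))*(-32 - 19) - 61) = -28*((-71 + 2*1)*(-32 - 19) - 61) = -28*((-71 + 2)*(-51) - 61) = -28*(-69*(-51) - 61) = -28*(3519 - 61) = -28*3458 = -96824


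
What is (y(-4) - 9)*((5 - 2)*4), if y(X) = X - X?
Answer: -108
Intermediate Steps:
y(X) = 0
(y(-4) - 9)*((5 - 2)*4) = (0 - 9)*((5 - 2)*4) = -27*4 = -9*12 = -108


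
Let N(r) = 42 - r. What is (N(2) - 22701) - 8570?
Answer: -31231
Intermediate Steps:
(N(2) - 22701) - 8570 = ((42 - 1*2) - 22701) - 8570 = ((42 - 2) - 22701) - 8570 = (40 - 22701) - 8570 = -22661 - 8570 = -31231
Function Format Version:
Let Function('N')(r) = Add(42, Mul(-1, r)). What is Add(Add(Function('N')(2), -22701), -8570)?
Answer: -31231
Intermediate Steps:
Add(Add(Function('N')(2), -22701), -8570) = Add(Add(Add(42, Mul(-1, 2)), -22701), -8570) = Add(Add(Add(42, -2), -22701), -8570) = Add(Add(40, -22701), -8570) = Add(-22661, -8570) = -31231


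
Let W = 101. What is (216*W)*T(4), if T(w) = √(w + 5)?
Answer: 65448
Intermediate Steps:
T(w) = √(5 + w)
(216*W)*T(4) = (216*101)*√(5 + 4) = 21816*√9 = 21816*3 = 65448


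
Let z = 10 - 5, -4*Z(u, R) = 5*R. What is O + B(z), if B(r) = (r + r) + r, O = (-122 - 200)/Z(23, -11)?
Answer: -463/55 ≈ -8.4182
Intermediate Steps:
Z(u, R) = -5*R/4
O = -1288/55 (O = (-122 - 200)/((-5/4*(-11))) = -322/55/4 = -322*4/55 = -1288/55 ≈ -23.418)
z = 5
B(r) = 3*r (B(r) = 2*r + r = 3*r)
O + B(z) = -1288/55 + 3*5 = -1288/55 + 15 = -463/55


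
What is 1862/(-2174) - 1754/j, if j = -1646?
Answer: 187086/894601 ≈ 0.20913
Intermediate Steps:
1862/(-2174) - 1754/j = 1862/(-2174) - 1754/(-1646) = 1862*(-1/2174) - 1754*(-1/1646) = -931/1087 + 877/823 = 187086/894601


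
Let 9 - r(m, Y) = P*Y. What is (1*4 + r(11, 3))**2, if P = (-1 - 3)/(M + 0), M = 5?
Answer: 5929/25 ≈ 237.16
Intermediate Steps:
P = -4/5 (P = (-1 - 3)/(5 + 0) = -4/5 ≈ -0.80000)
r(m, Y) = 9 + 4*Y/5 (r(m, Y) = 9 - (-4)*Y/5 = 9 + 4*Y/5)
(1*4 + r(11, 3))**2 = (1*4 + (9 + (4/5)*3))**2 = (4 + (9 + 12/5))**2 = (4 + 57/5)**2 = (77/5)**2 = 5929/25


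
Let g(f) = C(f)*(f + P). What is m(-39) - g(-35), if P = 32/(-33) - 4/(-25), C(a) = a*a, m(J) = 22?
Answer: 1448333/33 ≈ 43889.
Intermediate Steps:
C(a) = a**2
P = -668/825 (P = 32*(-1/33) - 4*(-1/25) = -32/33 + 4/25 = -668/825 ≈ -0.80970)
g(f) = f**2*(-668/825 + f) (g(f) = f**2*(f - 668/825) = f**2*(-668/825 + f))
m(-39) - g(-35) = 22 - (-35)**2*(-668/825 - 35) = 22 - 1225*(-29543)/825 = 22 - 1*(-1447607/33) = 22 + 1447607/33 = 1448333/33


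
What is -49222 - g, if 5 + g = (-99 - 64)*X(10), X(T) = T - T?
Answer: -49217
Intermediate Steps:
X(T) = 0
g = -5 (g = -5 + (-99 - 64)*0 = -5 - 163*0 = -5 + 0 = -5)
-49222 - g = -49222 - 1*(-5) = -49222 + 5 = -49217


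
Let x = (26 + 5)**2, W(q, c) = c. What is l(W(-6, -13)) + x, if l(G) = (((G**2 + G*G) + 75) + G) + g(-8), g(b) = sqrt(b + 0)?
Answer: 1361 + 2*I*sqrt(2) ≈ 1361.0 + 2.8284*I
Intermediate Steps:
g(b) = sqrt(b)
l(G) = 75 + G + 2*G**2 + 2*I*sqrt(2) (l(G) = (((G**2 + G*G) + 75) + G) + sqrt(-8) = (((G**2 + G**2) + 75) + G) + 2*I*sqrt(2) = ((2*G**2 + 75) + G) + 2*I*sqrt(2) = ((75 + 2*G**2) + G) + 2*I*sqrt(2) = (75 + G + 2*G**2) + 2*I*sqrt(2) = 75 + G + 2*G**2 + 2*I*sqrt(2))
x = 961 (x = 31**2 = 961)
l(W(-6, -13)) + x = (75 - 13 + 2*(-13)**2 + 2*I*sqrt(2)) + 961 = (75 - 13 + 2*169 + 2*I*sqrt(2)) + 961 = (75 - 13 + 338 + 2*I*sqrt(2)) + 961 = (400 + 2*I*sqrt(2)) + 961 = 1361 + 2*I*sqrt(2)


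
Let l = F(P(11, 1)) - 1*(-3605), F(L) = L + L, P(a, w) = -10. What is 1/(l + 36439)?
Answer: 1/40024 ≈ 2.4985e-5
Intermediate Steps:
F(L) = 2*L
l = 3585 (l = 2*(-10) - 1*(-3605) = -20 + 3605 = 3585)
1/(l + 36439) = 1/(3585 + 36439) = 1/40024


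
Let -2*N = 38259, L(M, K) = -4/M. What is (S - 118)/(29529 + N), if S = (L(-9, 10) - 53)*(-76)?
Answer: 69772/187191 ≈ 0.37273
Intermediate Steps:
N = -38259/2 (N = -½*38259 = -38259/2 ≈ -19130.)
S = 35948/9 (S = (-4/(-9) - 53)*(-76) = (-4*(-⅑) - 53)*(-76) = (4/9 - 53)*(-76) = -473/9*(-76) = 35948/9 ≈ 3994.2)
(S - 118)/(29529 + N) = (35948/9 - 118)/(29529 - 38259/2) = 34886/(9*(20799/2)) = (34886/9)*(2/20799) = 69772/187191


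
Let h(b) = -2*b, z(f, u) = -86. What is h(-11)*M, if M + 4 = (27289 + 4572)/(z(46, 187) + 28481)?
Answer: -1797818/28395 ≈ -63.315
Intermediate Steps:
M = -81719/28395 (M = -4 + (27289 + 4572)/(-86 + 28481) = -4 + 31861/28395 = -81719/28395 ≈ -2.8779)
h(-11)*M = -2*(-11)*(-81719/28395) = 22*(-81719/28395) = -1797818/28395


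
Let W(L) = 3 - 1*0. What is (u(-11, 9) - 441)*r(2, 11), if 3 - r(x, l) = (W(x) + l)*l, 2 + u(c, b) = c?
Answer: 68554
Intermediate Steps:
W(L) = 3 (W(L) = 3 + 0 = 3)
u(c, b) = -2 + c
r(x, l) = 3 - l*(3 + l) (r(x, l) = 3 - (3 + l)*l = 3 - l*(3 + l))
(u(-11, 9) - 441)*r(2, 11) = ((-2 - 11) - 441)*(3 - 1*11**2 - 3*11) = (-13 - 441)*(3 - 1*121 - 33) = -454*(3 - 121 - 33) = -454*(-151) = 68554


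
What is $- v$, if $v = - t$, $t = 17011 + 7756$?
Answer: $24767$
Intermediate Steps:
$t = 24767$
$v = -24767$ ($v = \left(-1\right) 24767 = -24767$)
$- v = \left(-1\right) \left(-24767\right) = 24767$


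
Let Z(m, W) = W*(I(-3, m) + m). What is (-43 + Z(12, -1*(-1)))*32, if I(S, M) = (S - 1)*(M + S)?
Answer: -2144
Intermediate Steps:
I(S, M) = (-1 + S)*(M + S)
Z(m, W) = W*(12 - 3*m) (Z(m, W) = W*(((-3)**2 - m - 1*(-3) + m*(-3)) + m) = W*((9 - m + 3 - 3*m) + m) = W*((12 - 4*m) + m) = W*(12 - 3*m))
(-43 + Z(12, -1*(-1)))*32 = (-43 + 3*(-1*(-1))*(4 - 1*12))*32 = (-43 + 3*1*(4 - 12))*32 = (-43 + 3*1*(-8))*32 = (-43 - 24)*32 = -67*32 = -2144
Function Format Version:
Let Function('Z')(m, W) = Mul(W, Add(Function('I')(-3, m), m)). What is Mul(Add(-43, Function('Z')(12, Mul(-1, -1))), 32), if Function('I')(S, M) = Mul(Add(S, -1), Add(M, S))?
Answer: -2144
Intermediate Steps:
Function('I')(S, M) = Mul(Add(-1, S), Add(M, S))
Function('Z')(m, W) = Mul(W, Add(12, Mul(-3, m))) (Function('Z')(m, W) = Mul(W, Add(Add(Pow(-3, 2), Mul(-1, m), Mul(-1, -3), Mul(m, -3)), m)) = Mul(W, Add(Add(9, Mul(-1, m), 3, Mul(-3, m)), m)) = Mul(W, Add(Add(12, Mul(-4, m)), m)) = Mul(W, Add(12, Mul(-3, m))))
Mul(Add(-43, Function('Z')(12, Mul(-1, -1))), 32) = Mul(Add(-43, Mul(3, Mul(-1, -1), Add(4, Mul(-1, 12)))), 32) = Mul(Add(-43, Mul(3, 1, Add(4, -12))), 32) = Mul(Add(-43, Mul(3, 1, -8)), 32) = Mul(Add(-43, -24), 32) = Mul(-67, 32) = -2144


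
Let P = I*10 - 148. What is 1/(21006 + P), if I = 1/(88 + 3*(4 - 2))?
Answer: 47/980331 ≈ 4.7943e-5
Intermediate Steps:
I = 1/94 (I = 1/(88 + 3*2) = 1/(88 + 6) = 1/94 ≈ 0.010638)
P = -6951/47 (P = (1/94)*10 - 148 = 5/47 - 148 = -6951/47 ≈ -147.89)
1/(21006 + P) = 1/(21006 - 6951/47) = 1/(980331/47) = 47/980331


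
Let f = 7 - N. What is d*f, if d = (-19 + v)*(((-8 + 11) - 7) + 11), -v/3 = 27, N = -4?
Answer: -7700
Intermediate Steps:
v = -81 (v = -3*27 = -81)
d = -700 (d = (-19 - 81)*(((-8 + 11) - 7) + 11) = -100*((3 - 7) + 11) = -100*(-4 + 11) = -100*7 = -700)
f = 11 (f = 7 - 1*(-4) = 7 + 4 = 11)
d*f = -700*11 = -7700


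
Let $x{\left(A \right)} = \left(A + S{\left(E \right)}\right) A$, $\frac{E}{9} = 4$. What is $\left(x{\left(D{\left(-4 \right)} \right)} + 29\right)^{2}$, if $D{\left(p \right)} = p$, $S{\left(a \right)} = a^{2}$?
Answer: $26409321$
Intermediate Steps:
$E = 36$ ($E = 9 \cdot 4 = 36$)
$x{\left(A \right)} = A \left(1296 + A\right)$ ($x{\left(A \right)} = \left(A + 36^{2}\right) A = \left(A + 1296\right) A = \left(1296 + A\right) A = A \left(1296 + A\right)$)
$\left(x{\left(D{\left(-4 \right)} \right)} + 29\right)^{2} = \left(- 4 \left(1296 - 4\right) + 29\right)^{2} = \left(\left(-4\right) 1292 + 29\right)^{2} = \left(-5168 + 29\right)^{2} = \left(-5139\right)^{2} = 26409321$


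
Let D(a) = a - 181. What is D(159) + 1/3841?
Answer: -84501/3841 ≈ -22.000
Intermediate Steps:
D(a) = -181 + a
D(159) + 1/3841 = (-181 + 159) + 1/3841 = -22 + 1/3841 = -84501/3841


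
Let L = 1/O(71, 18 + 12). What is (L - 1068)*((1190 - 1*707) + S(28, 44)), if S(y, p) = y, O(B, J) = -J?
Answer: -16372951/30 ≈ -5.4577e+5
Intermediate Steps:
L = -1/30 (L = 1/(-(18 + 12)) = 1/(-1*30) = 1/(-30) = -1/30 ≈ -0.033333)
(L - 1068)*((1190 - 1*707) + S(28, 44)) = (-1/30 - 1068)*((1190 - 1*707) + 28) = -32041*((1190 - 707) + 28)/30 = -32041*(483 + 28)/30 = -32041/30*511 = -16372951/30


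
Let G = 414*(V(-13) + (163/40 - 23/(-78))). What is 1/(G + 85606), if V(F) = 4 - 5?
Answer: 260/22620293 ≈ 1.1494e-5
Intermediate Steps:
V(F) = -1
G = 362733/260 (G = 414*(-1 + (163/40 - 23/(-78))) = 414*(-1 + (163*(1/40) - 23*(-1/78))) = 414*(-1 + (163/40 + 23/78)) = 414*(-1 + 6817/1560) = 414*(5257/1560) = 362733/260 ≈ 1395.1)
1/(G + 85606) = 1/(362733/260 + 85606) = 1/(22620293/260) = 260/22620293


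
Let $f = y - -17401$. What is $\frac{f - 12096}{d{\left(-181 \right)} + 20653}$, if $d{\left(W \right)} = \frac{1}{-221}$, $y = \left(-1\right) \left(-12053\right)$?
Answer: $\frac{1918059}{2282156} \approx 0.84046$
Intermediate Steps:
$y = 12053$
$d{\left(W \right)} = - \frac{1}{221}$
$f = 29454$ ($f = 12053 - -17401 = 12053 + 17401 = 29454$)
$\frac{f - 12096}{d{\left(-181 \right)} + 20653} = \frac{29454 - 12096}{- \frac{1}{221} + 20653} = \frac{17358}{\frac{4564312}{221}} = 17358 \cdot \frac{221}{4564312} = \frac{1918059}{2282156}$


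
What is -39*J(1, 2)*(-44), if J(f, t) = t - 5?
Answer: -5148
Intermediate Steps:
J(f, t) = -5 + t
-39*J(1, 2)*(-44) = -39*(-5 + 2)*(-44) = -39*(-3)*(-44) = 117*(-44) = -5148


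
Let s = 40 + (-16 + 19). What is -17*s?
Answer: -731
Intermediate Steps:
s = 43 (s = 40 + 3 = 43)
-17*s = -17*43 = -731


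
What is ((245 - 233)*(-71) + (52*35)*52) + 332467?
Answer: 426255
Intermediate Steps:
((245 - 233)*(-71) + (52*35)*52) + 332467 = (12*(-71) + 1820*52) + 332467 = (-852 + 94640) + 332467 = 93788 + 332467 = 426255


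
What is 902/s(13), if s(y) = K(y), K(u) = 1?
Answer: 902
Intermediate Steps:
s(y) = 1
902/s(13) = 902/1 = 902*1 = 902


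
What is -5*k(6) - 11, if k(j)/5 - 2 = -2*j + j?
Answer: 89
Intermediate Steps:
k(j) = 10 - 5*j (k(j) = 10 + 5*(-2*j + j) = 10 + 5*(-j) = 10 - 5*j)
-5*k(6) - 11 = -5*(10 - 5*6) - 11 = -5*(10 - 30) - 11 = -5*(-20) - 11 = 100 - 11 = 89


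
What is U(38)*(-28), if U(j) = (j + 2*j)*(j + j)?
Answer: -242592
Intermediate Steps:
U(j) = 6*j**2 (U(j) = (3*j)*(2*j) = 6*j**2)
U(38)*(-28) = (6*38**2)*(-28) = (6*1444)*(-28) = 8664*(-28) = -242592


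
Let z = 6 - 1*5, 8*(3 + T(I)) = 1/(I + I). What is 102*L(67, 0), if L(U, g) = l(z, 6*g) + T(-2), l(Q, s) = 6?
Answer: 4845/16 ≈ 302.81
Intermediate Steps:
T(I) = -3 + 1/(16*I) (T(I) = -3 + 1/(8*(I + I)) = -3 + 1/(8*((2*I))) = -3 + (1/(2*I))/8 = -3 + 1/(16*I))
z = 1 (z = 6 - 5 = 1)
L(U, g) = 95/32 (L(U, g) = 6 + (-3 + (1/16)/(-2)) = 6 + (-3 + (1/16)*(-1/2)) = 6 + (-3 - 1/32) = 6 - 97/32 = 95/32)
102*L(67, 0) = 102*(95/32) = 4845/16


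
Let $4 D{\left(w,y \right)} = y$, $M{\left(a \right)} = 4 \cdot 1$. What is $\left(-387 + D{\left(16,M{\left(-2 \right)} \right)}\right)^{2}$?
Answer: $148996$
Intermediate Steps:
$M{\left(a \right)} = 4$
$D{\left(w,y \right)} = \frac{y}{4}$
$\left(-387 + D{\left(16,M{\left(-2 \right)} \right)}\right)^{2} = \left(-387 + \frac{1}{4} \cdot 4\right)^{2} = \left(-387 + 1\right)^{2} = \left(-386\right)^{2} = 148996$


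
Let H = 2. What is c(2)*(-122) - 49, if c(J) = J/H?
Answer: -171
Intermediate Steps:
c(J) = J/2
c(2)*(-122) - 49 = ((½)*2)*(-122) - 49 = 1*(-122) - 49 = -122 - 49 = -171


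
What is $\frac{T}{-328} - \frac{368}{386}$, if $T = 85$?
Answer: $- \frac{76757}{63304} \approx -1.2125$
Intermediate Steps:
$\frac{T}{-328} - \frac{368}{386} = \frac{85}{-328} - \frac{368}{386} = 85 \left(- \frac{1}{328}\right) - \frac{184}{193} = - \frac{85}{328} - \frac{184}{193} = - \frac{76757}{63304}$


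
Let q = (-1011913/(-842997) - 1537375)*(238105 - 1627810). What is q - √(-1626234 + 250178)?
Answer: 600353255298132070/280999 - 2*I*√344014 ≈ 2.1365e+12 - 1173.1*I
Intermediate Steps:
q = 600353255298132070/280999 (q = (-1011913*(-1/842997) - 1537375)*(-1389705) = (1011913/842997 - 1537375)*(-1389705) = -1296001500962/842997*(-1389705) = 600353255298132070/280999 ≈ 2.1365e+12)
q - √(-1626234 + 250178) = 600353255298132070/280999 - √(-1626234 + 250178) = 600353255298132070/280999 - √(-1376056) = 600353255298132070/280999 - 2*I*√344014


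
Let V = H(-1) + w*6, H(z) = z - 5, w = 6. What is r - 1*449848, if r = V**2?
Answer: -448948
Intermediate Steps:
H(z) = -5 + z
V = 30 (V = (-5 - 1) + 6*6 = -6 + 36 = 30)
r = 900 (r = 30**2 = 900)
r - 1*449848 = 900 - 1*449848 = 900 - 449848 = -448948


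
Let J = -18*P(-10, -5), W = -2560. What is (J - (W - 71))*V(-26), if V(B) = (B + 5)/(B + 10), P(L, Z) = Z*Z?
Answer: 45801/16 ≈ 2862.6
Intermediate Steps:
P(L, Z) = Z²
V(B) = (5 + B)/(10 + B)
J = -450 (J = -18*(-5)² = -18*25 = -450)
(J - (W - 71))*V(-26) = (-450 - (-2560 - 71))*((5 - 26)/(10 - 26)) = (-450 - 1*(-2631))*(-21/(-16)) = (-450 + 2631)*(-1/16*(-21)) = 2181*(21/16) = 45801/16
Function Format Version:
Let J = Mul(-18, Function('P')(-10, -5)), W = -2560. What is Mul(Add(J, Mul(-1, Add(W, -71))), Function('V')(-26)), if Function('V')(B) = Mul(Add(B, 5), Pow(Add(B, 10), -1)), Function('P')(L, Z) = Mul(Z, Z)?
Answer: Rational(45801, 16) ≈ 2862.6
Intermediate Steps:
Function('P')(L, Z) = Pow(Z, 2)
Function('V')(B) = Mul(Pow(Add(10, B), -1), Add(5, B)) (Function('V')(B) = Mul(Add(5, B), Pow(Add(10, B), -1)) = Mul(Pow(Add(10, B), -1), Add(5, B)))
J = -450 (J = Mul(-18, Pow(-5, 2)) = Mul(-18, 25) = -450)
Mul(Add(J, Mul(-1, Add(W, -71))), Function('V')(-26)) = Mul(Add(-450, Mul(-1, Add(-2560, -71))), Mul(Pow(Add(10, -26), -1), Add(5, -26))) = Mul(Add(-450, Mul(-1, -2631)), Mul(Pow(-16, -1), -21)) = Mul(Add(-450, 2631), Mul(Rational(-1, 16), -21)) = Mul(2181, Rational(21, 16)) = Rational(45801, 16)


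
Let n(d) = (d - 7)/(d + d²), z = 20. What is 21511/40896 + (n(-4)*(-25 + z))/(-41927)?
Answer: 901704257/1714646592 ≈ 0.52588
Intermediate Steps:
n(d) = (-7 + d)/(d + d²)
21511/40896 + (n(-4)*(-25 + z))/(-41927) = 21511/40896 + (((-7 - 4)/((-4)*(1 - 4)))*(-25 + 20))/(-41927) = 21511*(1/40896) + (-¼*(-11)/(-3)*(-5))*(-1/41927) = 21511/40896 + (-¼*(-⅓)*(-11)*(-5))*(-1/41927) = 21511/40896 - 11/12*(-5)*(-1/41927) = 21511/40896 + (55/12)*(-1/41927) = 21511/40896 - 55/503124 = 901704257/1714646592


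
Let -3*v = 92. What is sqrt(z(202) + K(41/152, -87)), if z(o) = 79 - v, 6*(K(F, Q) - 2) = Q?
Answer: sqrt(3498)/6 ≈ 9.8573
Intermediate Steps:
v = -92/3 (v = -1/3*92 = -92/3 ≈ -30.667)
K(F, Q) = 2 + Q/6
z(o) = 329/3 (z(o) = 79 - 1*(-92/3) = 79 + 92/3 = 329/3)
sqrt(z(202) + K(41/152, -87)) = sqrt(329/3 + (2 + (1/6)*(-87))) = sqrt(329/3 + (2 - 29/2)) = sqrt(329/3 - 25/2) = sqrt(583/6) = sqrt(3498)/6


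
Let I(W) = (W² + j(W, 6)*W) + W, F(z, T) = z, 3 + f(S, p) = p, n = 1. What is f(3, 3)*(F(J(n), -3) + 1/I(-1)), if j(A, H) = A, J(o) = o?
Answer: 0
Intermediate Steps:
f(S, p) = -3 + p
I(W) = W + 2*W² (I(W) = (W² + W*W) + W = (W² + W²) + W = 2*W² + W = W + 2*W²)
f(3, 3)*(F(J(n), -3) + 1/I(-1)) = (-3 + 3)*(1 + 1/(-(1 + 2*(-1)))) = 0*(1 + 1/(-(1 - 2))) = 0*(1 + 1/(-1*(-1))) = 0*(1 + 1/1) = 0*(1 + 1) = 0*2 = 0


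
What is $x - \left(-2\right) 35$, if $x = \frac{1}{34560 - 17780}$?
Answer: $\frac{1174601}{16780} \approx 70.0$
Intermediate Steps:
$x = \frac{1}{16780} \approx 5.9595 \cdot 10^{-5}$
$x - \left(-2\right) 35 = \frac{1}{16780} - \left(-2\right) 35 = \frac{1}{16780} - -70 = \frac{1}{16780} + 70 = \frac{1174601}{16780}$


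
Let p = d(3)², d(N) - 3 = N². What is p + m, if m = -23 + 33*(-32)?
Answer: -935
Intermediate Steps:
d(N) = 3 + N²
m = -1079 (m = -23 - 1056 = -1079)
p = 144 (p = (3 + 3²)² = (3 + 9)² = 12² = 144)
p + m = 144 - 1079 = -935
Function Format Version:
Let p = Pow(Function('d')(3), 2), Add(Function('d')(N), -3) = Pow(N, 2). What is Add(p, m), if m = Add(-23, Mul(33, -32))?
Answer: -935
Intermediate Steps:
Function('d')(N) = Add(3, Pow(N, 2))
m = -1079 (m = Add(-23, -1056) = -1079)
p = 144 (p = Pow(Add(3, Pow(3, 2)), 2) = Pow(Add(3, 9), 2) = Pow(12, 2) = 144)
Add(p, m) = Add(144, -1079) = -935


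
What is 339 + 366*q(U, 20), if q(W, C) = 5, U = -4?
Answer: 2169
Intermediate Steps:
339 + 366*q(U, 20) = 339 + 366*5 = 339 + 1830 = 2169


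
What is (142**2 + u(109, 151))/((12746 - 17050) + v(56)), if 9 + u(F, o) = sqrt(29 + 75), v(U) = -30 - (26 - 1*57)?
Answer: -20155/4303 - 2*sqrt(26)/4303 ≈ -4.6863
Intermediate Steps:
v(U) = 1 (v(U) = -30 - (26 - 57) = -30 - 1*(-31) = -30 + 31 = 1)
u(F, o) = -9 + 2*sqrt(26) (u(F, o) = -9 + sqrt(29 + 75) = -9 + sqrt(104) = -9 + 2*sqrt(26))
(142**2 + u(109, 151))/((12746 - 17050) + v(56)) = (142**2 + (-9 + 2*sqrt(26)))/((12746 - 17050) + 1) = (20164 + (-9 + 2*sqrt(26)))/(-4304 + 1) = (20155 + 2*sqrt(26))/(-4303) = (20155 + 2*sqrt(26))*(-1/4303) = -20155/4303 - 2*sqrt(26)/4303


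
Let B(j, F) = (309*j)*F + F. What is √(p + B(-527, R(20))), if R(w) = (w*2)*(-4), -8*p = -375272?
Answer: 3*√2900181 ≈ 5109.0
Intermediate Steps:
p = 46909 (p = -⅛*(-375272) = 46909)
R(w) = -8*w (R(w) = (2*w)*(-4) = -8*w)
B(j, F) = F + 309*F*j (B(j, F) = 309*F*j + F = F + 309*F*j)
√(p + B(-527, R(20))) = √(46909 + (-8*20)*(1 + 309*(-527))) = √(46909 - 160*(1 - 162843)) = √(46909 - 160*(-162842)) = √(46909 + 26054720) = √26101629 = 3*√2900181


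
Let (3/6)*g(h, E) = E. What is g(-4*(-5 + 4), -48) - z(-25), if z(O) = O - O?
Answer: -96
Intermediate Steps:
g(h, E) = 2*E
z(O) = 0
g(-4*(-5 + 4), -48) - z(-25) = 2*(-48) - 1*0 = -96 + 0 = -96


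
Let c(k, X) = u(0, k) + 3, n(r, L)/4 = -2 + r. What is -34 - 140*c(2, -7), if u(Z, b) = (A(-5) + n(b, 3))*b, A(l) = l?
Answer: 946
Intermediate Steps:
n(r, L) = -8 + 4*r (n(r, L) = 4*(-2 + r) = -8 + 4*r)
u(Z, b) = b*(-13 + 4*b) (u(Z, b) = (-5 + (-8 + 4*b))*b = (-13 + 4*b)*b = b*(-13 + 4*b))
c(k, X) = 3 + k*(-13 + 4*k) (c(k, X) = k*(-13 + 4*k) + 3 = 3 + k*(-13 + 4*k))
-34 - 140*c(2, -7) = -34 - 140*(3 + 2*(-13 + 4*2)) = -34 - 140*(3 + 2*(-13 + 8)) = -34 - 140*(3 + 2*(-5)) = -34 - 140*(3 - 10) = -34 - 140*(-7) = -34 + 980 = 946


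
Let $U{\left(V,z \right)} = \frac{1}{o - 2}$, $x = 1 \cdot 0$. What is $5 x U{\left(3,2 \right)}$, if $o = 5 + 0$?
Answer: $0$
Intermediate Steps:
$o = 5$
$x = 0$
$U{\left(V,z \right)} = \frac{1}{3}$ ($U{\left(V,z \right)} = \frac{1}{5 - 2} = \frac{1}{3}$)
$5 x U{\left(3,2 \right)} = 5 \cdot 0 \cdot \frac{1}{3} = 0 \cdot \frac{1}{3} = 0$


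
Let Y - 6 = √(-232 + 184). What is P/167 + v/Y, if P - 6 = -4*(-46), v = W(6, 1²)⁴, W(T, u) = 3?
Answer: 16187/2338 - 27*I*√3/7 ≈ 6.9234 - 6.6808*I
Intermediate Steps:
v = 81 (v = 3⁴ = 81)
P = 190 (P = 6 - 4*(-46) = 6 + 184 = 190)
Y = 6 + 4*I*√3 (Y = 6 + √(-232 + 184) = 6 + √(-48) = 6 + 4*I*√3 ≈ 6.0 + 6.9282*I)
P/167 + v/Y = 190/167 + 81/(6 + 4*I*√3)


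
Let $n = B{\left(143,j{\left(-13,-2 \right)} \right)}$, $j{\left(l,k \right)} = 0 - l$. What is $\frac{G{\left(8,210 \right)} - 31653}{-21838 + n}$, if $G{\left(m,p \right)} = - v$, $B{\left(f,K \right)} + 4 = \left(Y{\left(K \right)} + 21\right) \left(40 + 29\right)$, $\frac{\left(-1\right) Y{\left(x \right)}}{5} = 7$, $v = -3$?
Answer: $\frac{15825}{11404} \approx 1.3877$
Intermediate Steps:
$Y{\left(x \right)} = -35$ ($Y{\left(x \right)} = \left(-5\right) 7 = -35$)
$j{\left(l,k \right)} = - l$
$B{\left(f,K \right)} = -970$ ($B{\left(f,K \right)} = -4 + \left(-35 + 21\right) \left(40 + 29\right) = -4 - 966 = -970$)
$G{\left(m,p \right)} = 3$ ($G{\left(m,p \right)} = \left(-1\right) \left(-3\right) = 3$)
$n = -970$
$\frac{G{\left(8,210 \right)} - 31653}{-21838 + n} = \frac{3 - 31653}{-21838 - 970} = - \frac{31650}{-22808} = \left(-31650\right) \left(- \frac{1}{22808}\right) = \frac{15825}{11404}$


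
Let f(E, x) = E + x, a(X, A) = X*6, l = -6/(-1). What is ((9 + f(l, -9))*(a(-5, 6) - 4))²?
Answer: 41616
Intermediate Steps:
l = 6 (l = -6*(-1) = 6)
a(X, A) = 6*X
((9 + f(l, -9))*(a(-5, 6) - 4))² = ((9 + (6 - 9))*(6*(-5) - 4))² = ((9 - 3)*(-30 - 4))² = (6*(-34))² = (-204)² = 41616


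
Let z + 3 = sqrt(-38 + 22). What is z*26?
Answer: -78 + 104*I ≈ -78.0 + 104.0*I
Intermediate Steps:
z = -3 + 4*I (z = -3 + sqrt(-38 + 22) = -3 + sqrt(-16) = -3 + 4*I ≈ -3.0 + 4.0*I)
z*26 = (-3 + 4*I)*26 = -78 + 104*I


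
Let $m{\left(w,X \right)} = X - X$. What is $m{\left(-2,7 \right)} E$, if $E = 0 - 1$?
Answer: $0$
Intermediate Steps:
$m{\left(w,X \right)} = 0$
$E = -1$
$m{\left(-2,7 \right)} E = 0 \left(-1\right) = 0$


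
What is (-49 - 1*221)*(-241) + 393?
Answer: 65463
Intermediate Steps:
(-49 - 1*221)*(-241) + 393 = (-49 - 221)*(-241) + 393 = -270*(-241) + 393 = 65070 + 393 = 65463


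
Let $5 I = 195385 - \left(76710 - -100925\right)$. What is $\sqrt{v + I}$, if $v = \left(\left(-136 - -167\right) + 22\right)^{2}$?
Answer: $\sqrt{6359} \approx 79.743$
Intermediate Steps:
$I = 3550$ ($I = \frac{195385 - \left(76710 - -100925\right)}{5} = \frac{195385 - \left(76710 + 100925\right)}{5} = \frac{195385 - 177635}{5} = \frac{1}{5} \cdot 17750 = 3550$)
$v = 2809$ ($v = \left(\left(-136 + 167\right) + 22\right)^{2} = \left(31 + 22\right)^{2} = 53^{2} = 2809$)
$\sqrt{v + I} = \sqrt{2809 + 3550} = \sqrt{6359}$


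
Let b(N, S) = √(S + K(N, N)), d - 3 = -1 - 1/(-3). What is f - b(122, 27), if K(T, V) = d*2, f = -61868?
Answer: -61868 - √285/3 ≈ -61874.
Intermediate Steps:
d = 7/3 (d = 3 + (-1 - 1/(-3)) = 3 + (-1 - 1*(-⅓)) = 3 + (-1 + ⅓) = 3 - ⅔ = 7/3 ≈ 2.3333)
K(T, V) = 14/3 (K(T, V) = (7/3)*2 = 14/3)
b(N, S) = √(14/3 + S) (b(N, S) = √(S + 14/3) = √(14/3 + S))
f - b(122, 27) = -61868 - √(42 + 9*27)/3 = -61868 - √(42 + 243)/3 = -61868 - √285/3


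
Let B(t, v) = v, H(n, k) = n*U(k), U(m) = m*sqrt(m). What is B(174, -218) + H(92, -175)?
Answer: -218 - 80500*I*sqrt(7) ≈ -218.0 - 2.1298e+5*I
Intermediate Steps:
U(m) = m**(3/2)
H(n, k) = n*k**(3/2)
B(174, -218) + H(92, -175) = -218 + 92*(-175)**(3/2) = -218 + 92*(-875*I*sqrt(7)) = -218 - 80500*I*sqrt(7)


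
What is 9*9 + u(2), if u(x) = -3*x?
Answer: 75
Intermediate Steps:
9*9 + u(2) = 9*9 - 3*2 = 81 - 6 = 75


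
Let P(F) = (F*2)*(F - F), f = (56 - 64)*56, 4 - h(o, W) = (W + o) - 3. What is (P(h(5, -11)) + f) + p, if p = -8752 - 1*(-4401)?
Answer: -4799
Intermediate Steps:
h(o, W) = 7 - W - o (h(o, W) = 4 - ((W + o) - 3) = 4 - (-3 + W + o) = 4 + (3 - W - o) = 7 - W - o)
p = -4351 (p = -8752 + 4401 = -4351)
f = -448 (f = -8*56 = -448)
P(F) = 0 (P(F) = (2*F)*0 = 0)
(P(h(5, -11)) + f) + p = (0 - 448) - 4351 = -448 - 4351 = -4799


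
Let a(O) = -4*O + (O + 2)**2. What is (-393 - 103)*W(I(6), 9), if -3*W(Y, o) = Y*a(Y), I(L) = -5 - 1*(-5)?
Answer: 0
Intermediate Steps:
I(L) = 0 (I(L) = -5 + 5 = 0)
a(O) = (2 + O)**2 - 4*O (a(O) = -4*O + (2 + O)**2 = (2 + O)**2 - 4*O)
W(Y, o) = -Y*(4 + Y**2)/3
(-393 - 103)*W(I(6), 9) = (-393 - 103)*(-1/3*0*(4 + 0**2)) = -(-496)*0*(4 + 0)/3 = -(-496)*0*4/3 = -496*0 = 0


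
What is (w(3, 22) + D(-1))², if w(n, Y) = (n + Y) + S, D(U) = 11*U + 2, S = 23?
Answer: 1521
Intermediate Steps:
D(U) = 2 + 11*U
w(n, Y) = 23 + Y + n (w(n, Y) = (n + Y) + 23 = (Y + n) + 23 = 23 + Y + n)
(w(3, 22) + D(-1))² = ((23 + 22 + 3) + (2 + 11*(-1)))² = (48 + (2 - 11))² = (48 - 9)² = 39² = 1521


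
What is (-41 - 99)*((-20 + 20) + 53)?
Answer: -7420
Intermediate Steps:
(-41 - 99)*((-20 + 20) + 53) = -140*(0 + 53) = -140*53 = -7420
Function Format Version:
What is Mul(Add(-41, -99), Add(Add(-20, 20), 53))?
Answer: -7420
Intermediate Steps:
Mul(Add(-41, -99), Add(Add(-20, 20), 53)) = Mul(-140, Add(0, 53)) = Mul(-140, 53) = -7420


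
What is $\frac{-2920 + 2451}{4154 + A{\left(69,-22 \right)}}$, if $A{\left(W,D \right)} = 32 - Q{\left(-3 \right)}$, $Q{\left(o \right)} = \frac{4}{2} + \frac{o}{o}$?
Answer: $- \frac{469}{4183} \approx -0.11212$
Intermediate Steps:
$Q{\left(o \right)} = 3$ ($Q{\left(o \right)} = 4 \cdot \frac{1}{2} + 1 = 2 + 1 = 3$)
$A{\left(W,D \right)} = 29$ ($A{\left(W,D \right)} = 32 - 3 = 29$)
$\frac{-2920 + 2451}{4154 + A{\left(69,-22 \right)}} = \frac{-2920 + 2451}{4154 + 29} = - \frac{469}{4183}$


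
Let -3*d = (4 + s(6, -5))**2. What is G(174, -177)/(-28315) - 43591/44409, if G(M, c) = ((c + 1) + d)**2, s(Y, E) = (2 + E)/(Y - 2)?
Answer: -292441279141/137959223040 ≈ -2.1198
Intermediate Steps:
s(Y, E) = (2 + E)/(-2 + Y)
d = -169/48 (d = -(4 + (2 - 5)/(-2 + 6))**2/3 = -(4 - 3/4)**2/3 = -(13/4)**2/3 = -1/3*169/16 = -169/48 ≈ -3.5208)
G(M, c) = (-121/48 + c)**2 (G(M, c) = ((c + 1) - 169/48)**2 = ((1 + c) - 169/48)**2 = (-121/48 + c)**2)
G(174, -177)/(-28315) - 43591/44409 = ((-121 + 48*(-177))**2/2304)/(-28315) - 43591/44409 = ((-121 - 8496)**2/2304)*(-1/28315) - 43591*1/44409 = ((1/2304)*(-8617)**2)*(-1/28315) - 43591/44409 = ((1/2304)*74252689)*(-1/28315) - 43591/44409 = (74252689/2304)*(-1/28315) - 43591/44409 = -10607527/9319680 - 43591/44409 = -292441279141/137959223040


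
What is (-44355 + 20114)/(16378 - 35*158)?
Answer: -24241/10848 ≈ -2.2346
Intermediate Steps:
(-44355 + 20114)/(16378 - 35*158) = -24241/(16378 - 5530) = -24241/10848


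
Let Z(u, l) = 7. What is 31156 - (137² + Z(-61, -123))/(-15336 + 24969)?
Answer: 300106972/9633 ≈ 31154.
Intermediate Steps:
31156 - (137² + Z(-61, -123))/(-15336 + 24969) = 31156 - (137² + 7)/(-15336 + 24969) = 31156 - (18769 + 7)/9633 = 31156 - 18776/9633 = 300106972/9633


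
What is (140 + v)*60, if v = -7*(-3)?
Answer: 9660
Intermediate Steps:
v = 21
(140 + v)*60 = (140 + 21)*60 = 161*60 = 9660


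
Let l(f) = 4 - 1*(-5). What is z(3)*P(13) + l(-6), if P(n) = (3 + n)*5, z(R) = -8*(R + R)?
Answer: -3831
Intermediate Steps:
z(R) = -16*R
P(n) = 15 + 5*n
l(f) = 9 (l(f) = 4 + 5 = 9)
z(3)*P(13) + l(-6) = (-16*3)*(15 + 5*13) + 9 = -48*(15 + 65) + 9 = -48*80 + 9 = -3840 + 9 = -3831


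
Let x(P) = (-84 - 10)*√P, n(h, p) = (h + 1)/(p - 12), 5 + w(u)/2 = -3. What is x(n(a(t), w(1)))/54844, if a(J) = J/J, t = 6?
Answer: -47*I*√14/383908 ≈ -0.00045807*I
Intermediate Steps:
w(u) = -16 (w(u) = -10 + 2*(-3) = -10 - 6 = -16)
a(J) = 1
n(h, p) = (1 + h)/(-12 + p)
x(P) = -94*√P
x(n(a(t), w(1)))/54844 = -94*√(1 + 1)*(I*√7/14)/54844 = -94*√2*(I*√7/14)*(1/54844) = -94*I*√14/14*(1/54844) = -47*I*√14/7*(1/54844) = -47*I*√14/383908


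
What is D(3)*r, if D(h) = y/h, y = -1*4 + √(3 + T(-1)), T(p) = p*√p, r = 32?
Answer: -128/3 + 32*√(3 - I)/3 ≈ -23.943 - 3.0384*I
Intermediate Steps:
T(p) = p^(3/2)
y = -4 + √(3 - I) (y = -1*4 + √(3 + (-1)^(3/2)) = -4 + √(3 - I) ≈ -2.2447 - 0.28485*I)
D(h) = (-4 + √(3 - I))/h
D(3)*r = ((-4 + √(3 - I))/3)*32 = (-4/3 + √(3 - I)/3)*32 = -128/3 + 32*√(3 - I)/3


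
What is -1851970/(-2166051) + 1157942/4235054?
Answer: 5175677191711/4586671475877 ≈ 1.1284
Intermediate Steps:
-1851970/(-2166051) + 1157942/4235054 = -1851970*(-1/2166051) + 1157942*(1/4235054) = 1851970/2166051 + 578971/2117527 = 5175677191711/4586671475877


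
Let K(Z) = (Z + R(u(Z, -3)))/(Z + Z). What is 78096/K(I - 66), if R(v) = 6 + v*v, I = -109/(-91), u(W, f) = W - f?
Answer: -83816844384/31142435 ≈ -2691.4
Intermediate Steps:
I = 109/91 (I = -109*(-1/91) = 109/91 ≈ 1.1978)
R(v) = 6 + v²
K(Z) = (6 + Z + (3 + Z)²)/(2*Z) (K(Z) = (Z + (6 + (Z - 1*(-3))²))/(Z + Z) = (Z + (6 + (Z + 3)²))/((2*Z)) = (Z + (6 + (3 + Z)²))*(1/(2*Z)) = (6 + Z + (3 + Z)²)*(1/(2*Z)) = (6 + Z + (3 + Z)²)/(2*Z))
78096/K(I - 66) = 78096/(((6 + (109/91 - 66) + (3 + (109/91 - 66))²)/(2*(109/91 - 66)))) = 78096/(((6 - 5897/91 + (3 - 5897/91)²)/(2*(-5897/91)))) = 78096/(((½)*(-91/5897)*(6 - 5897/91 + (-5624/91)²))) = 78096/(((½)*(-91/5897)*(6 - 5897/91 + 31629376/8281))) = 78096/(((½)*(-91/5897)*(31142435/8281))) = 78096/(-31142435/1073254) = 78096*(-1073254/31142435) = -83816844384/31142435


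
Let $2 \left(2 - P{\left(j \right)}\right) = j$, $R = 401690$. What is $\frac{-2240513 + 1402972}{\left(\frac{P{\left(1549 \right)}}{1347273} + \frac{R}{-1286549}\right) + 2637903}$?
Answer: $- \frac{967824819167635638}{3048242045732453639} \approx -0.3175$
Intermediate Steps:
$P{\left(j \right)} = 2 - \frac{j}{2}$
$\frac{-2240513 + 1402972}{\left(\frac{P{\left(1549 \right)}}{1347273} + \frac{R}{-1286549}\right) + 2637903} = \frac{-2240513 + 1402972}{\left(\frac{2 - \frac{1549}{2}}{1347273} + \frac{401690}{-1286549}\right) + 2637903} = - \frac{837541}{\left(\left(2 - \frac{1549}{2}\right) \frac{1}{1347273} + 401690 \left(- \frac{1}{1286549}\right)\right) + 2637903} = - \frac{837541}{\left(\left(- \frac{1545}{2}\right) \frac{1}{1347273} - \frac{401690}{1286549}\right) + 2637903} = - \frac{837541}{\left(- \frac{515}{898182} - \frac{401690}{1286549}\right) + 2637903} = - \frac{837541}{- \frac{361453300315}{1155555153918} + 2637903} = - \frac{837541}{\frac{3048242045732453639}{1155555153918}} = \left(-837541\right) \frac{1155555153918}{3048242045732453639} = - \frac{967824819167635638}{3048242045732453639}$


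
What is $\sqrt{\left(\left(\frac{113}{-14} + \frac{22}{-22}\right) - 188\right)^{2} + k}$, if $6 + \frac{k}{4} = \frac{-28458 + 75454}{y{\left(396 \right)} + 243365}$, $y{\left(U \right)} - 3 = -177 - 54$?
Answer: $\frac{9 \sqrt{5552143456555201}}{3403918} \approx 197.01$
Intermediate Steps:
$y{\left(U \right)} = -228$ ($y{\left(U \right)} = 3 - 231 = -228$)
$k = - \frac{5647304}{243137}$ ($k = -24 + 4 \frac{-28458 + 75454}{-228 + 243365} = -24 + 4 \cdot \frac{46996}{243137} = -24 + \frac{187984}{243137} = - \frac{5647304}{243137} \approx -23.227$)
$\sqrt{\left(\left(\frac{113}{-14} + \frac{22}{-22}\right) - 188\right)^{2} + k} = \sqrt{\left(\left(\frac{113}{-14} + \frac{22}{-22}\right) - 188\right)^{2} - \frac{5647304}{243137}} = \sqrt{\left(\left(113 \left(- \frac{1}{14}\right) + 22 \left(- \frac{1}{22}\right)\right) - 188\right)^{2} - \frac{5647304}{243137}} = \sqrt{\left(\left(- \frac{113}{14} - 1\right) - 188\right)^{2} - \frac{5647304}{243137}} = \sqrt{\left(- \frac{127}{14} - 188\right)^{2} - \frac{5647304}{243137}} = \sqrt{\left(- \frac{2759}{14}\right)^{2} - \frac{5647304}{243137}} = \sqrt{\frac{7612081}{196} - \frac{5647304}{243137}} = \sqrt{\frac{1849671666513}{47654852}} = \frac{9 \sqrt{5552143456555201}}{3403918}$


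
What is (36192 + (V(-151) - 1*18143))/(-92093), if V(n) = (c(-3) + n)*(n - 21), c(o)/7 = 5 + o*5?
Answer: -56061/92093 ≈ -0.60874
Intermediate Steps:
c(o) = 35 + 35*o (c(o) = 7*(5 + o*5) = 7*(5 + 5*o) = 35 + 35*o)
V(n) = (-70 + n)*(-21 + n) (V(n) = ((35 + 35*(-3)) + n)*(n - 21) = ((35 - 105) + n)*(-21 + n) = (-70 + n)*(-21 + n))
(36192 + (V(-151) - 1*18143))/(-92093) = (36192 + ((1470 + (-151)**2 - 91*(-151)) - 1*18143))/(-92093) = (36192 + ((1470 + 22801 + 13741) - 18143))*(-1/92093) = (36192 + (38012 - 18143))*(-1/92093) = (36192 + 19869)*(-1/92093) = 56061*(-1/92093) = -56061/92093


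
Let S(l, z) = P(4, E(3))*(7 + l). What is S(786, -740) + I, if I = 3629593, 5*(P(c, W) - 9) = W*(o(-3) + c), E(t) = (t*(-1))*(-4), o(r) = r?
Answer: 18193166/5 ≈ 3.6386e+6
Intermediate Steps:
E(t) = 4*t (E(t) = -t*(-4) = 4*t)
P(c, W) = 9 + W*(-3 + c)/5 (P(c, W) = 9 + (W*(-3 + c))/5 = 9 + W*(-3 + c)/5)
S(l, z) = 399/5 + 57*l/5 (S(l, z) = (9 - 12*3/5 + (⅕)*(4*3)*4)*(7 + l) = (9 - ⅗*12 + (⅕)*12*4)*(7 + l) = (9 - 36/5 + 48/5)*(7 + l) = 57*(7 + l)/5 = 399/5 + 57*l/5)
S(786, -740) + I = (399/5 + (57/5)*786) + 3629593 = (399/5 + 44802/5) + 3629593 = 45201/5 + 3629593 = 18193166/5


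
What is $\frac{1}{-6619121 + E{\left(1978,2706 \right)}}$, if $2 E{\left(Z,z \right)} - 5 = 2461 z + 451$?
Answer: $- \frac{1}{3289160} \approx -3.0403 \cdot 10^{-7}$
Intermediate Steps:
$E{\left(Z,z \right)} = 228 + \frac{2461 z}{2}$ ($E{\left(Z,z \right)} = \frac{5}{2} + \frac{2461 z + 451}{2} = \frac{5}{2} + \frac{451 + 2461 z}{2} = \frac{5}{2} + \left(\frac{451}{2} + \frac{2461 z}{2}\right) = 228 + \frac{2461 z}{2}$)
$\frac{1}{-6619121 + E{\left(1978,2706 \right)}} = \frac{1}{-6619121 + \left(228 + \frac{2461}{2} \cdot 2706\right)} = \frac{1}{-6619121 + \left(228 + 3329733\right)} = \frac{1}{-6619121 + 3329961} = \frac{1}{-3289160} = - \frac{1}{3289160}$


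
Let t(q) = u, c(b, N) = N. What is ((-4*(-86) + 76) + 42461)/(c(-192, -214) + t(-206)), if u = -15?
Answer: -42881/229 ≈ -187.25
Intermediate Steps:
t(q) = -15
((-4*(-86) + 76) + 42461)/(c(-192, -214) + t(-206)) = ((-4*(-86) + 76) + 42461)/(-214 - 15) = ((344 + 76) + 42461)/(-229) = (420 + 42461)*(-1/229) = 42881*(-1/229) = -42881/229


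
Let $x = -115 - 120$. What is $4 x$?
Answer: $-940$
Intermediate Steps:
$x = -235$ ($x = -115 - 120 = -235$)
$4 x = 4 \left(-235\right) = -940$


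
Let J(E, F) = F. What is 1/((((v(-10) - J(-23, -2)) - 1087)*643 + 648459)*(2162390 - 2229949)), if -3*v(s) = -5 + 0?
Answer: 3/9753695507 ≈ 3.0758e-10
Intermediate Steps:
v(s) = 5/3 (v(s) = -(-5 + 0)/3 = -⅓*(-5) = 5/3)
1/((((v(-10) - J(-23, -2)) - 1087)*643 + 648459)*(2162390 - 2229949)) = 1/((((5/3 - 1*(-2)) - 1087)*643 + 648459)*(2162390 - 2229949)) = 1/((((5/3 + 2) - 1087)*643 + 648459)*(-67559)) = 1/(((11/3 - 1087)*643 + 648459)*(-67559)) = 1/((-3250/3*643 + 648459)*(-67559)) = 1/((-2089750/3 + 648459)*(-67559)) = 1/(-144373/3*(-67559)) = 1/(9753695507/3) = 3/9753695507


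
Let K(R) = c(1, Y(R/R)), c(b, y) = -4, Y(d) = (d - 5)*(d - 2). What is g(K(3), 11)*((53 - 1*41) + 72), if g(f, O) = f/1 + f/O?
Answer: -4032/11 ≈ -366.55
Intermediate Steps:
Y(d) = (-5 + d)*(-2 + d)
K(R) = -4
g(f, O) = f + f/O (g(f, O) = f*1 + f/O = f + f/O)
g(K(3), 11)*((53 - 1*41) + 72) = (-4 - 4/11)*((53 - 1*41) + 72) = (-4 - 4*1/11)*((53 - 41) + 72) = (-4 - 4/11)*(12 + 72) = -48/11*84 = -4032/11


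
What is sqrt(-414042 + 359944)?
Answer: I*sqrt(54098) ≈ 232.59*I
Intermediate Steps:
sqrt(-414042 + 359944) = sqrt(-54098) = I*sqrt(54098)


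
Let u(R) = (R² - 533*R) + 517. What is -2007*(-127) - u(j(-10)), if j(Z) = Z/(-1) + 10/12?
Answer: 9361037/36 ≈ 2.6003e+5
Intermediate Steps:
j(Z) = ⅚ - Z (j(Z) = Z*(-1) + 10*(1/12) = -Z + ⅚ = ⅚ - Z)
u(R) = 517 + R² - 533*R
-2007*(-127) - u(j(-10)) = -2007*(-127) - (517 + (⅚ - 1*(-10))² - 533*(⅚ - 1*(-10))) = 254889 - (517 + (⅚ + 10)² - 533*(⅚ + 10)) = 254889 - (517 + (65/6)² - 533*65/6) = 254889 - (517 + 4225/36 - 34645/6) = 254889 - 1*(-185033/36) = 254889 + 185033/36 = 9361037/36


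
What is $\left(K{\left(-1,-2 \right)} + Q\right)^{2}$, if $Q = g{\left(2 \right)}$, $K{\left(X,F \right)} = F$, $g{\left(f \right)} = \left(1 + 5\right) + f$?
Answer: $36$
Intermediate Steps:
$g{\left(f \right)} = 6 + f$
$Q = 8$ ($Q = 6 + 2 = 8$)
$\left(K{\left(-1,-2 \right)} + Q\right)^{2} = \left(-2 + 8\right)^{2} = 6^{2} = 36$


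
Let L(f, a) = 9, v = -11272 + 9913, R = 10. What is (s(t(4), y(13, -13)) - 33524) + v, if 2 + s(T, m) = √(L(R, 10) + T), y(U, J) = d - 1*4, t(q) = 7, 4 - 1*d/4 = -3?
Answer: -34881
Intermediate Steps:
d = 28 (d = 16 - 4*(-3) = 16 + 12 = 28)
v = -1359
y(U, J) = 24 (y(U, J) = 28 - 1*4 = 28 - 4 = 24)
s(T, m) = -2 + √(9 + T)
(s(t(4), y(13, -13)) - 33524) + v = ((-2 + √(9 + 7)) - 33524) - 1359 = ((-2 + √16) - 33524) - 1359 = ((-2 + 4) - 33524) - 1359 = (2 - 33524) - 1359 = -33522 - 1359 = -34881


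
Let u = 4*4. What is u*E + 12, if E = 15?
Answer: 252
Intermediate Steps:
u = 16
u*E + 12 = 16*15 + 12 = 240 + 12 = 252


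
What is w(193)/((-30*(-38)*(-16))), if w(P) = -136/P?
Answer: 17/440040 ≈ 3.8633e-5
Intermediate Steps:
w(193)/((-30*(-38)*(-16))) = (-136/193)/((-30*(-38)*(-16))) = (-136*1/193)/((1140*(-16))) = -136/193/(-18240) = -136/193*(-1/18240) = 17/440040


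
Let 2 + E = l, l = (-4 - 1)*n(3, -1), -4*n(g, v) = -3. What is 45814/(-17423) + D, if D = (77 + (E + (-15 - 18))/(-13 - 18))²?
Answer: 1706180863/278768 ≈ 6120.4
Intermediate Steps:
n(g, v) = ¾ (n(g, v) = -¼*(-3) = ¾)
l = -15/4 (l = (-4 - 1)*(¾) = -5*¾ = -15/4 ≈ -3.7500)
E = -23/4 (E = -2 - 15/4 = -23/4 ≈ -5.7500)
D = 97969/16 (D = (77 + (-23/4 + (-15 - 18))/(-13 - 18))² = (77 + (-23/4 - 33)/(-31))² = (77 - 155/4*(-1/31))² = (77 + 5/4)² = (313/4)² = 97969/16 ≈ 6123.1)
45814/(-17423) + D = 45814/(-17423) + 97969/16 = 45814*(-1/17423) + 97969/16 = -45814/17423 + 97969/16 = 1706180863/278768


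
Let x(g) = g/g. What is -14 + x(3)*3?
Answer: -11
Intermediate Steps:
x(g) = 1
-14 + x(3)*3 = -14 + 1*3 = -14 + 3 = -11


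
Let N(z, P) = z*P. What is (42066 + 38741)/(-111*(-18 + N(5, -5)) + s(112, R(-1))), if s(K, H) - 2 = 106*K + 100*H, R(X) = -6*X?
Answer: 80807/17247 ≈ 4.6853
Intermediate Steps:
N(z, P) = P*z
s(K, H) = 2 + 100*H + 106*K (s(K, H) = 2 + (106*K + 100*H) = 2 + (100*H + 106*K) = 2 + 100*H + 106*K)
(42066 + 38741)/(-111*(-18 + N(5, -5)) + s(112, R(-1))) = (42066 + 38741)/(-111*(-18 - 5*5) + (2 + 100*(-6*(-1)) + 106*112)) = 80807/(-111*(-18 - 25) + (2 + 100*6 + 11872)) = 80807/(-111*(-43) + (2 + 600 + 11872)) = 80807/(4773 + 12474) = 80807/17247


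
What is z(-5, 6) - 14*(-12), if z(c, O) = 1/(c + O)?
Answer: 169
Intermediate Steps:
z(c, O) = 1/(O + c)
z(-5, 6) - 14*(-12) = 1/(6 - 5) - 14*(-12) = 1/1 + 168 = 1 + 168 = 169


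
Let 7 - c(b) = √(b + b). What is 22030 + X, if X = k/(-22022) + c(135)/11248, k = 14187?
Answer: 2728373857229/123851728 - 3*√30/11248 ≈ 22029.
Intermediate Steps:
c(b) = 7 - √2*√b (c(b) = 7 - √(b + b) = 7 - √(2*b) = 7 - √2*√b)
X = -79710611/123851728 - 3*√30/11248 (X = 14187/(-22022) + (7 - √2*√135)/11248 = 14187*(-1/22022) + (7 - √2*3*√15)*(1/11248) = -14187/22022 + (7 - 3*√30)*(1/11248) = -14187/22022 + (7/11248 - 3*√30/11248) = -79710611/123851728 - 3*√30/11248 ≈ -0.64506)
22030 + X = 22030 + (-79710611/123851728 - 3*√30/11248) = 2728373857229/123851728 - 3*√30/11248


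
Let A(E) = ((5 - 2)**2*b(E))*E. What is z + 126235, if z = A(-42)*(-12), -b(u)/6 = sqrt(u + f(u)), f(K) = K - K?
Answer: 126235 - 27216*I*sqrt(42) ≈ 1.2624e+5 - 1.7638e+5*I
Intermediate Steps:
f(K) = 0
b(u) = -6*sqrt(u) (b(u) = -6*sqrt(u + 0) = -6*sqrt(u))
A(E) = -54*E**(3/2) (A(E) = ((5 - 2)**2*(-6*sqrt(E)))*E = (3**2*(-6*sqrt(E)))*E = (9*(-6*sqrt(E)))*E = (-54*sqrt(E))*E = -54*E**(3/2))
z = -27216*I*sqrt(42) (z = -(-2268)*I*sqrt(42)*(-12) = (2268*I*sqrt(42))*(-12) = -27216*I*sqrt(42) ≈ -1.7638e+5*I)
z + 126235 = -27216*I*sqrt(42) + 126235 = 126235 - 27216*I*sqrt(42)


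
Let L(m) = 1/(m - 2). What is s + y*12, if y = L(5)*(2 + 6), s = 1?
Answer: 33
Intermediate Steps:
L(m) = 1/(-2 + m)
y = 8/3 (y = (2 + 6)/(-2 + 5) = 8/3 ≈ 2.6667)
s + y*12 = 1 + (8/3)*12 = 1 + 32 = 33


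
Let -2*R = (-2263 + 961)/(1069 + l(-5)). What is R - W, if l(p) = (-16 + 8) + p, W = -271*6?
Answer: 572569/352 ≈ 1626.6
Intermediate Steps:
W = -1626
l(p) = -8 + p
R = 217/352 (R = -(-2263 + 961)/(2*(1069 + (-8 - 5))) = -(-651)/(1069 - 13) = -(-651)/1056 = -1/2*(-217/176) = 217/352 ≈ 0.61648)
R - W = 217/352 - 1*(-1626) = 217/352 + 1626 = 572569/352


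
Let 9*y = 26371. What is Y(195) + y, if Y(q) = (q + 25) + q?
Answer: 30106/9 ≈ 3345.1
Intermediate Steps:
y = 26371/9 (y = (⅑)*26371 = 26371/9 ≈ 2930.1)
Y(q) = 25 + 2*q (Y(q) = (25 + q) + q = 25 + 2*q)
Y(195) + y = (25 + 2*195) + 26371/9 = (25 + 390) + 26371/9 = 415 + 26371/9 = 30106/9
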